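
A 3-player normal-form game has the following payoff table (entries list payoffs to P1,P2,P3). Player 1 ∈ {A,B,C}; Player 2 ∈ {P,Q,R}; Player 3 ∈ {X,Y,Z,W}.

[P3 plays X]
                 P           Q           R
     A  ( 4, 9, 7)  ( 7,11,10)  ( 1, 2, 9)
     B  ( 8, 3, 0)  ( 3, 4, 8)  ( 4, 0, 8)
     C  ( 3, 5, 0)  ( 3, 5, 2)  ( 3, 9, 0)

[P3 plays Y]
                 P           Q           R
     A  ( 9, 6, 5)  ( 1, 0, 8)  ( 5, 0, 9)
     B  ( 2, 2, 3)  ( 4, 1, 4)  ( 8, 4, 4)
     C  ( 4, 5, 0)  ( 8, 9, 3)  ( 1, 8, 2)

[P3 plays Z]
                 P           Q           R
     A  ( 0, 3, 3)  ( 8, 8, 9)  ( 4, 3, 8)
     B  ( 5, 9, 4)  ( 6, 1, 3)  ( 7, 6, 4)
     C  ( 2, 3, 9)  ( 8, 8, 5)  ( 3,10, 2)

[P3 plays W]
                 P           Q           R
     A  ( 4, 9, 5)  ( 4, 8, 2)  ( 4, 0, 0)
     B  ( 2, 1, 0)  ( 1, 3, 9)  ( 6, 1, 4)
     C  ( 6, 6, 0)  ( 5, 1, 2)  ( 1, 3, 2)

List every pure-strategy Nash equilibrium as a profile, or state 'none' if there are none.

Nash profiles: (A,Q,X), (B,P,Z)

(A,P,X): not NE [P1→B gives 8>4; P2→Q gives 11>9]
(A,P,Y): not NE [P3→X gives 7>5]
(A,P,Z): not NE [P1→B gives 5>0; P2→Q gives 8>3; P3→X gives 7>3]
(A,P,W): not NE [P1→C gives 6>4; P3→X gives 7>5]
(A,Q,X): NE
(A,Q,Y): not NE [P1→C gives 8>1; P2→P gives 6>0; P3→X gives 10>8]
(A,Q,Z): not NE [P3→X gives 10>9]
(A,Q,W): not NE [P1→C gives 5>4; P2→P gives 9>8; P3→X gives 10>2]
(A,R,X): not NE [P1→B gives 4>1; P2→Q gives 11>2]
(A,R,Y): not NE [P1→B gives 8>5; P2→P gives 6>0]
(A,R,Z): not NE [P1→B gives 7>4; P2→Q gives 8>3; P3→Y gives 9>8]
(A,R,W): not NE [P1→B gives 6>4; P2→P gives 9>0; P3→Y gives 9>0]
(B,P,X): not NE [P2→Q gives 4>3; P3→Z gives 4>0]
(B,P,Y): not NE [P1→A gives 9>2; P2→R gives 4>2; P3→Z gives 4>3]
(B,P,Z): NE
(B,P,W): not NE [P1→C gives 6>2; P2→Q gives 3>1; P3→Z gives 4>0]
(B,Q,X): not NE [P1→A gives 7>3; P3→W gives 9>8]
(B,Q,Y): not NE [P1→C gives 8>4; P2→R gives 4>1; P3→W gives 9>4]
(B,Q,Z): not NE [P1→C gives 8>6; P2→P gives 9>1; P3→W gives 9>3]
(B,Q,W): not NE [P1→C gives 5>1]
(B,R,X): not NE [P2→Q gives 4>0]
(B,R,Y): not NE [P3→X gives 8>4]
(B,R,Z): not NE [P2→P gives 9>6; P3→X gives 8>4]
(B,R,W): not NE [P2→Q gives 3>1; P3→X gives 8>4]
(C,P,X): not NE [P1→B gives 8>3; P2→R gives 9>5; P3→Z gives 9>0]
(C,P,Y): not NE [P1→A gives 9>4; P2→Q gives 9>5; P3→Z gives 9>0]
(C,P,Z): not NE [P1→B gives 5>2; P2→R gives 10>3]
(C,P,W): not NE [P3→Z gives 9>0]
(C,Q,X): not NE [P1→A gives 7>3; P2→R gives 9>5; P3→Z gives 5>2]
(C,Q,Y): not NE [P3→Z gives 5>3]
(C,Q,Z): not NE [P2→R gives 10>8]
(C,Q,W): not NE [P2→P gives 6>1; P3→Z gives 5>2]
(C,R,X): not NE [P1→B gives 4>3; P3→W gives 2>0]
(C,R,Y): not NE [P1→B gives 8>1; P2→Q gives 9>8]
(C,R,Z): not NE [P1→B gives 7>3]
(C,R,W): not NE [P1→B gives 6>1; P2→P gives 6>3]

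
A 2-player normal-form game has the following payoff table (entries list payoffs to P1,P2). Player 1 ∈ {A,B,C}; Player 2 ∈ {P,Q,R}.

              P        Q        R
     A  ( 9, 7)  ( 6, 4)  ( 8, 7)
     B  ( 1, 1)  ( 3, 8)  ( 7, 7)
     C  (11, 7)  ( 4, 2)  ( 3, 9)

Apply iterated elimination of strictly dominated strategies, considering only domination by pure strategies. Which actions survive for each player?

Survivors P1:{A,C} P2:{P,R}

P1 drop B (A beats it: P:9>1 Q:6>3 R:8>7)
P2 drop Q (P beats it: A:7>4 C:7>2)
P1→{A,C} P2→{P,R}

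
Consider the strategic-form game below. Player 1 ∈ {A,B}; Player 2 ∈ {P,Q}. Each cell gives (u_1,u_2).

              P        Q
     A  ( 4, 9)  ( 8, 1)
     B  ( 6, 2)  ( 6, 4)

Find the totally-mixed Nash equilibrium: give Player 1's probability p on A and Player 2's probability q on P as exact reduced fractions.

P1 indiff ⇒ q·4+(1-q)·8 = q·6+(1-q)·6 ⇒ q(-2) = (1-q)(-2) ⇒ q = 1/2
P2 indiff ⇒ p·9+(1-p)·2 = p·1+(1-p)·4 ⇒ p(8) = (1-p)(2) ⇒ p = 1/5

p=1/5, q=1/2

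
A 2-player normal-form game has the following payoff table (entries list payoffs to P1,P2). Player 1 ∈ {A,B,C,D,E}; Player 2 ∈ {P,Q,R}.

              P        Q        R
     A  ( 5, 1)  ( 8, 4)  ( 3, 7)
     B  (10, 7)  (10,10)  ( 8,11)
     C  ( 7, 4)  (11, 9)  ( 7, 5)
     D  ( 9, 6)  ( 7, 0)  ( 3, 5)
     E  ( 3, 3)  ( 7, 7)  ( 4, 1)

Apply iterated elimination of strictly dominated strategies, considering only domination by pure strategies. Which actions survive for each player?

P1 drop A (B beats it: P:10>5 Q:10>8 R:8>3)
P1 drop D (B beats it: P:10>9 Q:10>7 R:8>3)
P1 drop E (B beats it: P:10>3 Q:10>7 R:8>4)
P2 drop P (Q beats it: B:10>7 C:9>4)
P1→{B,C} P2→{Q,R}

Remaining: P1:{B,C} P2:{Q,R}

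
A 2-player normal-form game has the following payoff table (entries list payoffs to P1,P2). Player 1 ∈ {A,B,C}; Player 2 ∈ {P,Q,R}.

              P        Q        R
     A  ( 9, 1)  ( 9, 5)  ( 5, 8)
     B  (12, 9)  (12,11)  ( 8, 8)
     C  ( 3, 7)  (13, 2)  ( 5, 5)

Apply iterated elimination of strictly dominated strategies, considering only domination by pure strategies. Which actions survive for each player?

IESDS → P1:{B,C} P2:{P,Q}

P1 drop A (B beats it: P:12>9 Q:12>9 R:8>5)
P2 drop R (P beats it: B:9>8 C:7>5)
P1→{B,C} P2→{P,Q}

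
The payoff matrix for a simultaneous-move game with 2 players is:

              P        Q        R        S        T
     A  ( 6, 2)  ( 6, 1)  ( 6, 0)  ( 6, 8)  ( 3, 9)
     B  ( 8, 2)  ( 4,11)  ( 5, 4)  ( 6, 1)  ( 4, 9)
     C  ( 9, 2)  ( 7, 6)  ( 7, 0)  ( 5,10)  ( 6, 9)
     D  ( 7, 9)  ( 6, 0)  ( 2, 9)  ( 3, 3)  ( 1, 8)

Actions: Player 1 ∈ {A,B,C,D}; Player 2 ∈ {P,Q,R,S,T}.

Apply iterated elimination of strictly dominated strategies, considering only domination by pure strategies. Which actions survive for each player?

P1 drop D (C beats it: P:9>7 Q:7>6 R:7>2 S:5>3 T:6>1)
P2 drop P (T beats it: A:9>2 B:9>2 C:9>2)
P2 drop R (Q beats it: A:1>0 B:11>4 C:6>0)
P1→{A,B,C} P2→{Q,S,T}

IESDS → P1:{A,B,C} P2:{Q,S,T}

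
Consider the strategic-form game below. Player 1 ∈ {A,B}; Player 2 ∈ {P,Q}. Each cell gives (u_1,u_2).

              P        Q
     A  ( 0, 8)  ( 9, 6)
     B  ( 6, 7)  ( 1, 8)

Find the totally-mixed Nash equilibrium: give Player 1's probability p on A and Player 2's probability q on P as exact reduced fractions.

P1 indiff ⇒ q·0+(1-q)·9 = q·6+(1-q)·1 ⇒ q(-6) = (1-q)(-8) ⇒ q = 4/7
P2 indiff ⇒ p·8+(1-p)·7 = p·6+(1-p)·8 ⇒ p(2) = (1-p)(1) ⇒ p = 1/3

P1 mixes 1/3 on A; P2 mixes 4/7 on P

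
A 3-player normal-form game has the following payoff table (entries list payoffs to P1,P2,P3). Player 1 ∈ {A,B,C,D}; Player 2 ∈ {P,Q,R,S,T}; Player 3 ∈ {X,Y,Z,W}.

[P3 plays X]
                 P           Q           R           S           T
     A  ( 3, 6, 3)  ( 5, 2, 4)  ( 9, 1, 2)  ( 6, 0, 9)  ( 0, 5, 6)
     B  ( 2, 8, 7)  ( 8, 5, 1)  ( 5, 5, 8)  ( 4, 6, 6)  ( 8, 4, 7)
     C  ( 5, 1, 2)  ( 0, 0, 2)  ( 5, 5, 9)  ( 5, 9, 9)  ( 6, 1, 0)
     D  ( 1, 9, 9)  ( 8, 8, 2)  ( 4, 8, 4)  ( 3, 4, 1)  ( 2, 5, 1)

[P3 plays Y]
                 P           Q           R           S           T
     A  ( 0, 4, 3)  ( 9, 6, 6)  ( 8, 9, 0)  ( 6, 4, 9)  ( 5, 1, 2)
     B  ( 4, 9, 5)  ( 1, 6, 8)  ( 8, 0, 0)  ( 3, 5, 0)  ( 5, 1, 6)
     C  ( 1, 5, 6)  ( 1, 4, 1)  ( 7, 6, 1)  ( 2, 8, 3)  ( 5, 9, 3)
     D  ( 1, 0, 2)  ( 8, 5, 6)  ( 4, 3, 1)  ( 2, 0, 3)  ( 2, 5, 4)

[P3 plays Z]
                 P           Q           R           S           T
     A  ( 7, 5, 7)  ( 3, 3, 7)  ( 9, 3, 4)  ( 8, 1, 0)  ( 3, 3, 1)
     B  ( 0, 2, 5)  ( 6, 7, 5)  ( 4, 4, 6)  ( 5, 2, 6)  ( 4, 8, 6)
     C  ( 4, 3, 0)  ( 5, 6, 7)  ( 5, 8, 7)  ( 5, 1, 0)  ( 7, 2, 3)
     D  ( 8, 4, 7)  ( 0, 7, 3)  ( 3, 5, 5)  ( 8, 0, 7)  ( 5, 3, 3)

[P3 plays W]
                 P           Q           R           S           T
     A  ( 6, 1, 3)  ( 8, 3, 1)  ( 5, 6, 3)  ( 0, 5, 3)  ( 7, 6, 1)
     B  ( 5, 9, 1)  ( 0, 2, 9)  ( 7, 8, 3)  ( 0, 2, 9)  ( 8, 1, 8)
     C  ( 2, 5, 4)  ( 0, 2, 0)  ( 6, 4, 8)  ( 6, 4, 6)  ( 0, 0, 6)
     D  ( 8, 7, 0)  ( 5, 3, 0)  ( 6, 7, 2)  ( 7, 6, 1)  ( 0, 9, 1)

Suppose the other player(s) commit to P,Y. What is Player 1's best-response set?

P1 best: {B}

u_1(A vs P,Y) = 0
u_1(B vs P,Y) = 4
u_1(C vs P,Y) = 1
u_1(D vs P,Y) = 1
max payoff 4 at {B}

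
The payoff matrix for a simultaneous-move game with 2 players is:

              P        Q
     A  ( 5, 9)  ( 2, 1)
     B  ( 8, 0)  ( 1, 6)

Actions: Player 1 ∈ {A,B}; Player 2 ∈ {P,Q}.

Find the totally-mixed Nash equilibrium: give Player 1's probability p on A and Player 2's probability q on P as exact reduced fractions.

(p,q) = (3/7, 1/4)

P1 indiff ⇒ q·5+(1-q)·2 = q·8+(1-q)·1 ⇒ q(-3) = (1-q)(-1) ⇒ q = 1/4
P2 indiff ⇒ p·9+(1-p)·0 = p·1+(1-p)·6 ⇒ p(8) = (1-p)(6) ⇒ p = 3/7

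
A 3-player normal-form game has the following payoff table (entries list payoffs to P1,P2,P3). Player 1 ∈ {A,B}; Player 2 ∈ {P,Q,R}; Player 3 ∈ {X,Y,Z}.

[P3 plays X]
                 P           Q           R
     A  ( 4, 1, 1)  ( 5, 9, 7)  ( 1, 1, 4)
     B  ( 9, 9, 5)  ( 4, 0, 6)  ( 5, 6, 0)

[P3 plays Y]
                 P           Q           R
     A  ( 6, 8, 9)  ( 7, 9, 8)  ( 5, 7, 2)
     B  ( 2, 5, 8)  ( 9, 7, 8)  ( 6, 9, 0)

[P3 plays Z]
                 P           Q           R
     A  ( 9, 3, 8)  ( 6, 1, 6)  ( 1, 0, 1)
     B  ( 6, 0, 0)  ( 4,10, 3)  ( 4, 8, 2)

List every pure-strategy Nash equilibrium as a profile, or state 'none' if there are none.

(A,P,X): not NE [P1→B gives 9>4; P2→Q gives 9>1; P3→Y gives 9>1]
(A,P,Y): not NE [P2→Q gives 9>8]
(A,P,Z): not NE [P3→Y gives 9>8]
(A,Q,X): not NE [P3→Y gives 8>7]
(A,Q,Y): not NE [P1→B gives 9>7]
(A,Q,Z): not NE [P2→P gives 3>1; P3→Y gives 8>6]
(A,R,X): not NE [P1→B gives 5>1; P2→Q gives 9>1]
(A,R,Y): not NE [P1→B gives 6>5; P2→Q gives 9>7; P3→X gives 4>2]
(A,R,Z): not NE [P1→B gives 4>1; P2→P gives 3>0; P3→X gives 4>1]
(B,P,X): not NE [P3→Y gives 8>5]
(B,P,Y): not NE [P1→A gives 6>2; P2→R gives 9>5]
(B,P,Z): not NE [P1→A gives 9>6; P2→Q gives 10>0; P3→Y gives 8>0]
(B,Q,X): not NE [P1→A gives 5>4; P2→P gives 9>0; P3→Y gives 8>6]
(B,Q,Y): not NE [P2→R gives 9>7]
(B,Q,Z): not NE [P1→A gives 6>4; P3→Y gives 8>3]
(B,R,X): not NE [P2→P gives 9>6; P3→Z gives 2>0]
(B,R,Y): not NE [P3→Z gives 2>0]
(B,R,Z): not NE [P2→Q gives 10>8]

PSNE: ∅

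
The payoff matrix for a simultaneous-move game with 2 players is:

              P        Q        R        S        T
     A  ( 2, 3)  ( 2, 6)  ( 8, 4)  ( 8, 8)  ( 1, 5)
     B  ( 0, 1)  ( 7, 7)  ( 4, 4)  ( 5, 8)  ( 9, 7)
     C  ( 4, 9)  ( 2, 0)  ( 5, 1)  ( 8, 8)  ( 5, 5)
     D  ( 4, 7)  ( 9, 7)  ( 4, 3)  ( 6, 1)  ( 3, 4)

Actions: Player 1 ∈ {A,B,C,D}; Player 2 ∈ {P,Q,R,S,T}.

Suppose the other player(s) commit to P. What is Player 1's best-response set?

u_1(A vs P) = 2
u_1(B vs P) = 0
u_1(C vs P) = 4
u_1(D vs P) = 4
max payoff 4 at {C,D}

BR_1 = {C,D}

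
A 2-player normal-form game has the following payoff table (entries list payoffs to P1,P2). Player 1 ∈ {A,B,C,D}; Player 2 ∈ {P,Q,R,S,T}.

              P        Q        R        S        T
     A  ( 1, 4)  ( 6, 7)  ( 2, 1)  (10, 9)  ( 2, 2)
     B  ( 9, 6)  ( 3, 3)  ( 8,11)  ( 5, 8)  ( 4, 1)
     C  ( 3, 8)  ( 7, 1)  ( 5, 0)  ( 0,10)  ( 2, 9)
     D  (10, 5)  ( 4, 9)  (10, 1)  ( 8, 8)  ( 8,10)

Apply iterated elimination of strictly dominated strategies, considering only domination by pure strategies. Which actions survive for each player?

P1 drop B (D beats it: P:10>9 Q:4>3 R:10>8 S:8>5 T:8>4)
P2 drop P (S beats it: A:9>4 C:10>8 D:8>5)
P2 drop R (Q beats it: A:7>1 C:1>0 D:9>1)
P1→{A,C,D} P2→{Q,S,T}

Remaining: P1:{A,C,D} P2:{Q,S,T}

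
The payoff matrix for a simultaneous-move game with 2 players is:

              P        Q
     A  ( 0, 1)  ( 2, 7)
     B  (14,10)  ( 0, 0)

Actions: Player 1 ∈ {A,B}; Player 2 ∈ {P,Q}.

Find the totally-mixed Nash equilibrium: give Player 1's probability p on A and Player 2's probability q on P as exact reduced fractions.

(p,q) = (5/8, 1/8)

P1 indiff ⇒ q·0+(1-q)·2 = q·14+(1-q)·0 ⇒ q(-14) = (1-q)(-2) ⇒ q = 1/8
P2 indiff ⇒ p·1+(1-p)·10 = p·7+(1-p)·0 ⇒ p(-6) = (1-p)(-10) ⇒ p = 5/8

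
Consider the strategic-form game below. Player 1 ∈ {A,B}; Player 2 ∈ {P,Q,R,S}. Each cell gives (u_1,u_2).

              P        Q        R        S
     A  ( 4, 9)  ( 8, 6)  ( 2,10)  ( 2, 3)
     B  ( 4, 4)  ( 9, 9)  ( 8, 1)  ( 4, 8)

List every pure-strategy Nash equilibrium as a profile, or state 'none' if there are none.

NE set: (B,Q)

(A,P): not NE [P2→R gives 10>9]
(A,Q): not NE [P1→B gives 9>8; P2→R gives 10>6]
(A,R): not NE [P1→B gives 8>2]
(A,S): not NE [P1→B gives 4>2; P2→R gives 10>3]
(B,P): not NE [P2→Q gives 9>4]
(B,Q): NE
(B,R): not NE [P2→Q gives 9>1]
(B,S): not NE [P2→Q gives 9>8]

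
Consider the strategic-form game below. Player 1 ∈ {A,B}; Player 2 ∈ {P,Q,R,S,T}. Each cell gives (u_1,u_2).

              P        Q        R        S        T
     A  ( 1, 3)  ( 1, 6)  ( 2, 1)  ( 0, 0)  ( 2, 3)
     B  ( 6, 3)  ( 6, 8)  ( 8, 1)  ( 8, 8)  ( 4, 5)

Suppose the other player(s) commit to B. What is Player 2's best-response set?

argmax u_2 = {Q,S}

u_2(P vs B) = 3
u_2(Q vs B) = 8
u_2(R vs B) = 1
u_2(S vs B) = 8
u_2(T vs B) = 5
max payoff 8 at {Q,S}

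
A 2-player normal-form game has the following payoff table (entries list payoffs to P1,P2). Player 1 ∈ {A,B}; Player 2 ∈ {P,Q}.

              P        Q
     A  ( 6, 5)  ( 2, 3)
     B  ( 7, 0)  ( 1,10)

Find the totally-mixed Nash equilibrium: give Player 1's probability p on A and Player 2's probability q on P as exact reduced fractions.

P1 indiff ⇒ q·6+(1-q)·2 = q·7+(1-q)·1 ⇒ q(-1) = (1-q)(-1) ⇒ q = 1/2
P2 indiff ⇒ p·5+(1-p)·0 = p·3+(1-p)·10 ⇒ p(2) = (1-p)(10) ⇒ p = 5/6

P1 mixes 5/6 on A; P2 mixes 1/2 on P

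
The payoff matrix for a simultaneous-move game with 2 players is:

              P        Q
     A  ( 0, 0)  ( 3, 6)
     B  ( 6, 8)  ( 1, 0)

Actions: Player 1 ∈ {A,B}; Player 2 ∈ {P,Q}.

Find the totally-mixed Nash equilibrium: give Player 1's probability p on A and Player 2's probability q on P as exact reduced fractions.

P1 mixes 4/7 on A; P2 mixes 1/4 on P

P1 indiff ⇒ q·0+(1-q)·3 = q·6+(1-q)·1 ⇒ q(-6) = (1-q)(-2) ⇒ q = 1/4
P2 indiff ⇒ p·0+(1-p)·8 = p·6+(1-p)·0 ⇒ p(-6) = (1-p)(-8) ⇒ p = 4/7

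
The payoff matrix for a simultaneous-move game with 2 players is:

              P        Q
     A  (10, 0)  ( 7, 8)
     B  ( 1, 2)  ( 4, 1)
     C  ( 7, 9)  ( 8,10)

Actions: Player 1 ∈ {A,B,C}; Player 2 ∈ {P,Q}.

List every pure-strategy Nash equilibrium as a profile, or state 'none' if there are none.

PSNE = {(C,Q)}

(A,P): not NE [P2→Q gives 8>0]
(A,Q): not NE [P1→C gives 8>7]
(B,P): not NE [P1→A gives 10>1]
(B,Q): not NE [P1→C gives 8>4; P2→P gives 2>1]
(C,P): not NE [P1→A gives 10>7; P2→Q gives 10>9]
(C,Q): NE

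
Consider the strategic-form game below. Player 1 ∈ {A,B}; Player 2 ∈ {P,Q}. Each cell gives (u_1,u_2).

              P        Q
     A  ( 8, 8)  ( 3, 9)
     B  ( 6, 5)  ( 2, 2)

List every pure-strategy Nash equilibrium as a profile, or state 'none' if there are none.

(A,P): not NE [P2→Q gives 9>8]
(A,Q): NE
(B,P): not NE [P1→A gives 8>6]
(B,Q): not NE [P1→A gives 3>2; P2→P gives 5>2]

NE set: (A,Q)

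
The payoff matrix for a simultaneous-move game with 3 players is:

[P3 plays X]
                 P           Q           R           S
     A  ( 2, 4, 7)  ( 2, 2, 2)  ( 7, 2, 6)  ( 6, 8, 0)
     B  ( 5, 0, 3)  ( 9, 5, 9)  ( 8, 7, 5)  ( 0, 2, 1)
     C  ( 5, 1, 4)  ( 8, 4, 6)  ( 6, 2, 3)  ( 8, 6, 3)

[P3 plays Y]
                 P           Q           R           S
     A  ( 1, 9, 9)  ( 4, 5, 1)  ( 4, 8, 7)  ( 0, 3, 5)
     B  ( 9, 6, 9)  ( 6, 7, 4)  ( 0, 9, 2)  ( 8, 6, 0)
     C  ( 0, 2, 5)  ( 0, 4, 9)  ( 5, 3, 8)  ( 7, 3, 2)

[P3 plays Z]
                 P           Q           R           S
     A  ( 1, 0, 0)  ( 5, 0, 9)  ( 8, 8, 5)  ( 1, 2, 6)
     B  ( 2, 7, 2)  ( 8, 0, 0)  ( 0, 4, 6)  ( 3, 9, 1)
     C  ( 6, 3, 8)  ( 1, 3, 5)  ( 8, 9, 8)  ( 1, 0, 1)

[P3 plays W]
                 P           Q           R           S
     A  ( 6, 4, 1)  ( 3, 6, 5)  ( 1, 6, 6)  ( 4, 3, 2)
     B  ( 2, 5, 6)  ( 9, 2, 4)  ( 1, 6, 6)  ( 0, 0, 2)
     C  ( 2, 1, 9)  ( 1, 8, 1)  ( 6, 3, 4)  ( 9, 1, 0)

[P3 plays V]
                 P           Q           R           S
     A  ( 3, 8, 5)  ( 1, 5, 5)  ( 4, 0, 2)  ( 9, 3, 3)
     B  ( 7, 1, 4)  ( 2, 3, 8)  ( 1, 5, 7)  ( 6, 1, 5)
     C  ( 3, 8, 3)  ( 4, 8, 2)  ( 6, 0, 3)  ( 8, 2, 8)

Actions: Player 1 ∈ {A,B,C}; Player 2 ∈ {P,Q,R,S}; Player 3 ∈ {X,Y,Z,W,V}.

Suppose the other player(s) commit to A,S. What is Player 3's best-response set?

u_3(X vs A,S) = 0
u_3(Y vs A,S) = 5
u_3(Z vs A,S) = 6
u_3(W vs A,S) = 2
u_3(V vs A,S) = 3
max payoff 6 at {Z}

BR_3 = {Z}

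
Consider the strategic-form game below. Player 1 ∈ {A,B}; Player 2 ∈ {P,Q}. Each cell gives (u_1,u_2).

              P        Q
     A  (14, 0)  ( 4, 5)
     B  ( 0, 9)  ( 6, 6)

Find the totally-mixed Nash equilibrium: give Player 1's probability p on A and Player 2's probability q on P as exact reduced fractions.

P1 indiff ⇒ q·14+(1-q)·4 = q·0+(1-q)·6 ⇒ q(14) = (1-q)(2) ⇒ q = 1/8
P2 indiff ⇒ p·0+(1-p)·9 = p·5+(1-p)·6 ⇒ p(-5) = (1-p)(-3) ⇒ p = 3/8

P1 mixes 3/8 on A; P2 mixes 1/8 on P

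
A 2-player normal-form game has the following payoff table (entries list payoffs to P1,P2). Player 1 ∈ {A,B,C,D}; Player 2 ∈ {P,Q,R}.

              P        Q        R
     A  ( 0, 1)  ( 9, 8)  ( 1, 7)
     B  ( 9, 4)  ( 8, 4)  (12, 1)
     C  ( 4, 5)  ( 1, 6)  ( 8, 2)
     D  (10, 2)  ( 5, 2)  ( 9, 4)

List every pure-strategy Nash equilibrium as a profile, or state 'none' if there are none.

PSNE = {(A,Q)}

(A,P): not NE [P1→D gives 10>0; P2→Q gives 8>1]
(A,Q): NE
(A,R): not NE [P1→B gives 12>1; P2→Q gives 8>7]
(B,P): not NE [P1→D gives 10>9]
(B,Q): not NE [P1→A gives 9>8]
(B,R): not NE [P2→Q gives 4>1]
(C,P): not NE [P1→D gives 10>4; P2→Q gives 6>5]
(C,Q): not NE [P1→A gives 9>1]
(C,R): not NE [P1→B gives 12>8; P2→Q gives 6>2]
(D,P): not NE [P2→R gives 4>2]
(D,Q): not NE [P1→A gives 9>5; P2→R gives 4>2]
(D,R): not NE [P1→B gives 12>9]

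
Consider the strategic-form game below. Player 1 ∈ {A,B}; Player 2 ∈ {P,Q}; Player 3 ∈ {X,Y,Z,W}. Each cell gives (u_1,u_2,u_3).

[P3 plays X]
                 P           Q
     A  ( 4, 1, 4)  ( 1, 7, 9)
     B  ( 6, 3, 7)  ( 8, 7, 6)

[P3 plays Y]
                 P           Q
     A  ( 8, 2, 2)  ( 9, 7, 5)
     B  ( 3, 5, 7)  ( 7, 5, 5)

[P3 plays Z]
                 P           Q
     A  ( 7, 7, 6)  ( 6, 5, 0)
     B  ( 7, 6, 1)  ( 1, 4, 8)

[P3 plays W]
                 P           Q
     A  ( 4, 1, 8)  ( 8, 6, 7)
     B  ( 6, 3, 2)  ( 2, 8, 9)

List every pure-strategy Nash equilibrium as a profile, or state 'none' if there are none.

(A,P,X): not NE [P1→B gives 6>4; P2→Q gives 7>1; P3→W gives 8>4]
(A,P,Y): not NE [P2→Q gives 7>2; P3→W gives 8>2]
(A,P,Z): not NE [P3→W gives 8>6]
(A,P,W): not NE [P1→B gives 6>4; P2→Q gives 6>1]
(A,Q,X): not NE [P1→B gives 8>1]
(A,Q,Y): not NE [P3→X gives 9>5]
(A,Q,Z): not NE [P2→P gives 7>5; P3→X gives 9>0]
(A,Q,W): not NE [P3→X gives 9>7]
(B,P,X): not NE [P2→Q gives 7>3]
(B,P,Y): not NE [P1→A gives 8>3]
(B,P,Z): not NE [P3→Y gives 7>1]
(B,P,W): not NE [P2→Q gives 8>3; P3→Y gives 7>2]
(B,Q,X): not NE [P3→W gives 9>6]
(B,Q,Y): not NE [P1→A gives 9>7; P3→W gives 9>5]
(B,Q,Z): not NE [P1→A gives 6>1; P2→P gives 6>4; P3→W gives 9>8]
(B,Q,W): not NE [P1→A gives 8>2]

PSNE: ∅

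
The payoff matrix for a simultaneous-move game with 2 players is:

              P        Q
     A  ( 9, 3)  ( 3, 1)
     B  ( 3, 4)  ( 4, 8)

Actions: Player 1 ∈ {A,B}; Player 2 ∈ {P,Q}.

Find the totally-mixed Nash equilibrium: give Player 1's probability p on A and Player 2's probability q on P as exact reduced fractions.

(p,q) = (2/3, 1/7)

P1 indiff ⇒ q·9+(1-q)·3 = q·3+(1-q)·4 ⇒ q(6) = (1-q)(1) ⇒ q = 1/7
P2 indiff ⇒ p·3+(1-p)·4 = p·1+(1-p)·8 ⇒ p(2) = (1-p)(4) ⇒ p = 2/3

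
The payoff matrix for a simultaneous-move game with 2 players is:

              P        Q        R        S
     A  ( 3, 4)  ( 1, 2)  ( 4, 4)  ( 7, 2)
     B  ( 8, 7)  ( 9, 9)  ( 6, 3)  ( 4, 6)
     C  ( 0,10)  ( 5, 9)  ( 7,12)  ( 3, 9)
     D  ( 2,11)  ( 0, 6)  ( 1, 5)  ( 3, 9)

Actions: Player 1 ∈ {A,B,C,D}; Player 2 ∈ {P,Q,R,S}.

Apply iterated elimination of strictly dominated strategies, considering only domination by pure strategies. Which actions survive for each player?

P1 drop D (A beats it: P:3>2 Q:1>0 R:4>1 S:7>3)
P2 drop S (P beats it: A:4>2 B:7>6 C:10>9)
P1 drop A (B beats it: P:8>3 Q:9>1 R:6>4)
P1→{B,C} P2→{P,Q,R}

Survivors P1:{B,C} P2:{P,Q,R}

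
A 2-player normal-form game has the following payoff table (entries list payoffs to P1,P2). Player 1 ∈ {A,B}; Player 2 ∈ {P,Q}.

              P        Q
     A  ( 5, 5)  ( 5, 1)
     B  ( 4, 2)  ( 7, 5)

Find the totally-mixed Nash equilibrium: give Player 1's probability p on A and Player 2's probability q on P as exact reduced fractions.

P1 indiff ⇒ q·5+(1-q)·5 = q·4+(1-q)·7 ⇒ q(1) = (1-q)(2) ⇒ q = 2/3
P2 indiff ⇒ p·5+(1-p)·2 = p·1+(1-p)·5 ⇒ p(4) = (1-p)(3) ⇒ p = 3/7

p=3/7, q=2/3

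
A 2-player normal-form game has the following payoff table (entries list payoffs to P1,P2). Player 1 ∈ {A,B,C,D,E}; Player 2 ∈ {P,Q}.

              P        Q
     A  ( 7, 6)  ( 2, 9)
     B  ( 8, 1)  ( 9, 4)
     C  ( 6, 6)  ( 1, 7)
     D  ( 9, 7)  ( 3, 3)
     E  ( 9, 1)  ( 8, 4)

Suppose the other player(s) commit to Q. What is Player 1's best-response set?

BR_1 = {B}

u_1(A vs Q) = 2
u_1(B vs Q) = 9
u_1(C vs Q) = 1
u_1(D vs Q) = 3
u_1(E vs Q) = 8
max payoff 9 at {B}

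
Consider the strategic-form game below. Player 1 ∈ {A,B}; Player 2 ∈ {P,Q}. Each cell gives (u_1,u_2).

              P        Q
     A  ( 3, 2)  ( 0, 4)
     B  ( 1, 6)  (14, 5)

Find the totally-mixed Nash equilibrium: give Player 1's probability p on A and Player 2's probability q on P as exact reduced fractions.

P1 indiff ⇒ q·3+(1-q)·0 = q·1+(1-q)·14 ⇒ q(2) = (1-q)(14) ⇒ q = 7/8
P2 indiff ⇒ p·2+(1-p)·6 = p·4+(1-p)·5 ⇒ p(-2) = (1-p)(-1) ⇒ p = 1/3

P1 mixes 1/3 on A; P2 mixes 7/8 on P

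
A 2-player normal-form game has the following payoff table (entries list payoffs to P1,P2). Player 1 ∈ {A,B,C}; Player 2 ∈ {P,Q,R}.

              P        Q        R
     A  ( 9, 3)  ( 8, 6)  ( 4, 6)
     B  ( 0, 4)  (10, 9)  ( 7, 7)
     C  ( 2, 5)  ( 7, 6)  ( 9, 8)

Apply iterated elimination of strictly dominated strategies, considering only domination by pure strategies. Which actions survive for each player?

IESDS → P1:{B,C} P2:{Q,R}

P2 drop P (Q beats it: A:6>3 B:9>4 C:6>5)
P1 drop A (B beats it: Q:10>8 R:7>4)
P1→{B,C} P2→{Q,R}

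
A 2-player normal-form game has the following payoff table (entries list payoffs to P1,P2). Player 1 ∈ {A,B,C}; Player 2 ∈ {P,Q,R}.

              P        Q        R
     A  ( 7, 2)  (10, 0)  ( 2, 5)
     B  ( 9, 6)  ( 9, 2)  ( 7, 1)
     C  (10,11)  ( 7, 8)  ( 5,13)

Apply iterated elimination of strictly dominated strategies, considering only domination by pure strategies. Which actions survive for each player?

P2 drop Q (P beats it: A:2>0 B:6>2 C:11>8)
P1 drop A (B beats it: P:9>7 R:7>2)
P1→{B,C} P2→{P,R}

Remaining: P1:{B,C} P2:{P,R}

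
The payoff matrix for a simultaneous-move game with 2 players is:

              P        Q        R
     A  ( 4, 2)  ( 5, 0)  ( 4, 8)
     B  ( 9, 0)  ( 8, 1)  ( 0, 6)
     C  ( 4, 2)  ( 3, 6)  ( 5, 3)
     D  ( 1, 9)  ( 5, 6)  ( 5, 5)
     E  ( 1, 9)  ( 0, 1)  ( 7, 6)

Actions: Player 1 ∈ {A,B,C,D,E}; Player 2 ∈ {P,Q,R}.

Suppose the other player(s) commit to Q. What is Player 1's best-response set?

BR_1 = {B}

u_1(A vs Q) = 5
u_1(B vs Q) = 8
u_1(C vs Q) = 3
u_1(D vs Q) = 5
u_1(E vs Q) = 0
max payoff 8 at {B}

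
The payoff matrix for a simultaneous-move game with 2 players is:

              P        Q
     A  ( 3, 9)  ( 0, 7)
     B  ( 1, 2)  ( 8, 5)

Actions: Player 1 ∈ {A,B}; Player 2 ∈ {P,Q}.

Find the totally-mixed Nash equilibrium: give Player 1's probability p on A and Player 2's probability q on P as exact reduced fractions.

(p,q) = (3/5, 4/5)

P1 indiff ⇒ q·3+(1-q)·0 = q·1+(1-q)·8 ⇒ q(2) = (1-q)(8) ⇒ q = 4/5
P2 indiff ⇒ p·9+(1-p)·2 = p·7+(1-p)·5 ⇒ p(2) = (1-p)(3) ⇒ p = 3/5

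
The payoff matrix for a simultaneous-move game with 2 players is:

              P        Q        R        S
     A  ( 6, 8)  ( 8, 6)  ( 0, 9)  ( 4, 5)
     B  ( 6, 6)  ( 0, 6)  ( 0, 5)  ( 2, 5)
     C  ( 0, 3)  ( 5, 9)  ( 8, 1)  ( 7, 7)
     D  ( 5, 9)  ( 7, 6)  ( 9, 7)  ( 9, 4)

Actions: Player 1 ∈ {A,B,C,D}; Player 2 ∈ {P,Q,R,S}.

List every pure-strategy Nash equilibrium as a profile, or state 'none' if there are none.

(A,P): not NE [P2→R gives 9>8]
(A,Q): not NE [P2→R gives 9>6]
(A,R): not NE [P1→D gives 9>0]
(A,S): not NE [P1→D gives 9>4; P2→R gives 9>5]
(B,P): NE
(B,Q): not NE [P1→A gives 8>0]
(B,R): not NE [P1→D gives 9>0; P2→Q gives 6>5]
(B,S): not NE [P1→D gives 9>2; P2→Q gives 6>5]
(C,P): not NE [P1→B gives 6>0; P2→Q gives 9>3]
(C,Q): not NE [P1→A gives 8>5]
(C,R): not NE [P1→D gives 9>8; P2→Q gives 9>1]
(C,S): not NE [P1→D gives 9>7; P2→Q gives 9>7]
(D,P): not NE [P1→B gives 6>5]
(D,Q): not NE [P1→A gives 8>7; P2→P gives 9>6]
(D,R): not NE [P2→P gives 9>7]
(D,S): not NE [P2→P gives 9>4]

Nash profiles: (B,P)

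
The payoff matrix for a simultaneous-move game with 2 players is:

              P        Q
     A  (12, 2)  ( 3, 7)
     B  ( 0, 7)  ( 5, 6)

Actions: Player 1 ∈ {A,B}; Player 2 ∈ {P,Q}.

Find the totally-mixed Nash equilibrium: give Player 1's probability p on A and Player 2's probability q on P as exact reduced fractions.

P1 mixes 1/6 on A; P2 mixes 1/7 on P

P1 indiff ⇒ q·12+(1-q)·3 = q·0+(1-q)·5 ⇒ q(12) = (1-q)(2) ⇒ q = 1/7
P2 indiff ⇒ p·2+(1-p)·7 = p·7+(1-p)·6 ⇒ p(-5) = (1-p)(-1) ⇒ p = 1/6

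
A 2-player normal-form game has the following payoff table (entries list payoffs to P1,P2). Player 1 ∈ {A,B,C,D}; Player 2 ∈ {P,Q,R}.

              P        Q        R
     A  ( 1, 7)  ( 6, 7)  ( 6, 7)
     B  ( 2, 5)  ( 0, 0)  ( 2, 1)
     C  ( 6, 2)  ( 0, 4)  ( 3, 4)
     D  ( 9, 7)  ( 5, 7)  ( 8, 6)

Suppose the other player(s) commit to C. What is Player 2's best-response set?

P2 best: {Q,R}

u_2(P vs C) = 2
u_2(Q vs C) = 4
u_2(R vs C) = 4
max payoff 4 at {Q,R}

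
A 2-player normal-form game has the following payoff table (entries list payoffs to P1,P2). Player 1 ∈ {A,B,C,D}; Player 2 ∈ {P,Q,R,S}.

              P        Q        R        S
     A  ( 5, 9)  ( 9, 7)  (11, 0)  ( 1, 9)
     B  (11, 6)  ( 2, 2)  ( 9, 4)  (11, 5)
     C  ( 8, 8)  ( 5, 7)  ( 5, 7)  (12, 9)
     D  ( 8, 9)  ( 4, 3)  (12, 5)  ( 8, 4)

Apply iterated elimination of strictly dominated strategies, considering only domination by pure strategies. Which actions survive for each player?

IESDS → P1:{B,C} P2:{P,S}

P2 drop Q (P beats it: A:9>7 B:6>2 C:8>7 D:9>3)
P1 drop A (D beats it: P:8>5 R:12>11 S:8>1)
P2 drop R (P beats it: B:6>4 C:8>7 D:9>5)
P1 drop D (B beats it: P:11>8 S:11>8)
P1→{B,C} P2→{P,S}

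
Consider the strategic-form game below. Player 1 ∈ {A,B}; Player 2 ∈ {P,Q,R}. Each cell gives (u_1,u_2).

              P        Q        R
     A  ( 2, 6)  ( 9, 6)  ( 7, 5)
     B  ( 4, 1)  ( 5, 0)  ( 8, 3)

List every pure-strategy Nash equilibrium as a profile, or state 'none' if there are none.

(A,P): not NE [P1→B gives 4>2]
(A,Q): NE
(A,R): not NE [P1→B gives 8>7; P2→Q gives 6>5]
(B,P): not NE [P2→R gives 3>1]
(B,Q): not NE [P1→A gives 9>5; P2→R gives 3>0]
(B,R): NE

Nash profiles: (A,Q), (B,R)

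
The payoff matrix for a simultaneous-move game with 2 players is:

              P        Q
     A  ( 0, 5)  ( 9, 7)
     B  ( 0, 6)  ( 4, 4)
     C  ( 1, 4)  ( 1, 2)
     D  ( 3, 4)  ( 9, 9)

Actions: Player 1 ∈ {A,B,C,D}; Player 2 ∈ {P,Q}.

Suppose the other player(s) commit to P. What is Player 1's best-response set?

argmax u_1 = {D}

u_1(A vs P) = 0
u_1(B vs P) = 0
u_1(C vs P) = 1
u_1(D vs P) = 3
max payoff 3 at {D}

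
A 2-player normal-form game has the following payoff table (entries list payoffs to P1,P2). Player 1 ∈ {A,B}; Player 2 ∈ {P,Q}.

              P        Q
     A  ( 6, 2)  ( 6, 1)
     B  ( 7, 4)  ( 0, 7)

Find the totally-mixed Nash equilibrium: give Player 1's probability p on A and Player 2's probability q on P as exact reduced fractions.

P1 indiff ⇒ q·6+(1-q)·6 = q·7+(1-q)·0 ⇒ q(-1) = (1-q)(-6) ⇒ q = 6/7
P2 indiff ⇒ p·2+(1-p)·4 = p·1+(1-p)·7 ⇒ p(1) = (1-p)(3) ⇒ p = 3/4

P1 mixes 3/4 on A; P2 mixes 6/7 on P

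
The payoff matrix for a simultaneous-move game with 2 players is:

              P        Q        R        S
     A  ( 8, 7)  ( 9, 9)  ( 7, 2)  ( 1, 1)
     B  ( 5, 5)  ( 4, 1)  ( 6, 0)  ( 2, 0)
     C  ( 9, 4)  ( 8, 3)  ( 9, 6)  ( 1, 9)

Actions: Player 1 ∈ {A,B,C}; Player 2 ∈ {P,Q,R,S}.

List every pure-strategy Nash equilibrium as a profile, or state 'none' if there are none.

(A,P): not NE [P1→C gives 9>8; P2→Q gives 9>7]
(A,Q): NE
(A,R): not NE [P1→C gives 9>7; P2→Q gives 9>2]
(A,S): not NE [P1→B gives 2>1; P2→Q gives 9>1]
(B,P): not NE [P1→C gives 9>5]
(B,Q): not NE [P1→A gives 9>4; P2→P gives 5>1]
(B,R): not NE [P1→C gives 9>6; P2→P gives 5>0]
(B,S): not NE [P2→P gives 5>0]
(C,P): not NE [P2→S gives 9>4]
(C,Q): not NE [P1→A gives 9>8; P2→S gives 9>3]
(C,R): not NE [P2→S gives 9>6]
(C,S): not NE [P1→B gives 2>1]

Nash profiles: (A,Q)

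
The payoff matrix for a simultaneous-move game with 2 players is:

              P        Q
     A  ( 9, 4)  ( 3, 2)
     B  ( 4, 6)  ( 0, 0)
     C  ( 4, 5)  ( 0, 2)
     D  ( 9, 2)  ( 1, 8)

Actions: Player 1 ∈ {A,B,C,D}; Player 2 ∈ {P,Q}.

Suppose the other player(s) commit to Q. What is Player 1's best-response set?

u_1(A vs Q) = 3
u_1(B vs Q) = 0
u_1(C vs Q) = 0
u_1(D vs Q) = 1
max payoff 3 at {A}

P1 best: {A}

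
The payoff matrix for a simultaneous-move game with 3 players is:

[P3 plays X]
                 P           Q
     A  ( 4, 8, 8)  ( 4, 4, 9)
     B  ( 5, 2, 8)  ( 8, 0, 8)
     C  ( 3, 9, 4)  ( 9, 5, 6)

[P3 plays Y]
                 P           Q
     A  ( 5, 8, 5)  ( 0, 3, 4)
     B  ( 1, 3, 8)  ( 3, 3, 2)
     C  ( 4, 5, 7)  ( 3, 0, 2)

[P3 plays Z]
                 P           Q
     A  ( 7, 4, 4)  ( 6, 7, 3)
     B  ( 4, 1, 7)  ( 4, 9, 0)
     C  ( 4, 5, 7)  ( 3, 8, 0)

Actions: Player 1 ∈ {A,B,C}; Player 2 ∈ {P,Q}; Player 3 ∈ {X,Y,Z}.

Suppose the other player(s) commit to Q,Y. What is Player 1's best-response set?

u_1(A vs Q,Y) = 0
u_1(B vs Q,Y) = 3
u_1(C vs Q,Y) = 3
max payoff 3 at {B,C}

BR_1 = {B,C}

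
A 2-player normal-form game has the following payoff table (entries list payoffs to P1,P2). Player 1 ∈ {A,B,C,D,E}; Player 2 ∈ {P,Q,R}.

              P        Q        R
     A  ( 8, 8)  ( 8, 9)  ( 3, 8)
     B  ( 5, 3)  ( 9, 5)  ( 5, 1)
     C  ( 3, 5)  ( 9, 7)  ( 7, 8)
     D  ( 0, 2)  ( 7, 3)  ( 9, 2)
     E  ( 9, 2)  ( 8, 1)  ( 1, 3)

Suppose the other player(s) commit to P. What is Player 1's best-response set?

P1 best: {E}

u_1(A vs P) = 8
u_1(B vs P) = 5
u_1(C vs P) = 3
u_1(D vs P) = 0
u_1(E vs P) = 9
max payoff 9 at {E}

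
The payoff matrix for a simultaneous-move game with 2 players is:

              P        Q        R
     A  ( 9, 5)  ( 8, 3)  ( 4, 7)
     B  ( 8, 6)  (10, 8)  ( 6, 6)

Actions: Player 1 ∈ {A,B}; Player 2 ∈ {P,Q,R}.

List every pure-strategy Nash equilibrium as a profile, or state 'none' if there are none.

(A,P): not NE [P2→R gives 7>5]
(A,Q): not NE [P1→B gives 10>8; P2→R gives 7>3]
(A,R): not NE [P1→B gives 6>4]
(B,P): not NE [P1→A gives 9>8; P2→Q gives 8>6]
(B,Q): NE
(B,R): not NE [P2→Q gives 8>6]

PSNE = {(B,Q)}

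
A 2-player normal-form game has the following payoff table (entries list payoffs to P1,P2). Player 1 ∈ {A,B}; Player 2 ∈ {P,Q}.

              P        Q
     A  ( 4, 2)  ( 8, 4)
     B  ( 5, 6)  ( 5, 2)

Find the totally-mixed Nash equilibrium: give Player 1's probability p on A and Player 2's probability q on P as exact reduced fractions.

P1 indiff ⇒ q·4+(1-q)·8 = q·5+(1-q)·5 ⇒ q(-1) = (1-q)(-3) ⇒ q = 3/4
P2 indiff ⇒ p·2+(1-p)·6 = p·4+(1-p)·2 ⇒ p(-2) = (1-p)(-4) ⇒ p = 2/3

p=2/3, q=3/4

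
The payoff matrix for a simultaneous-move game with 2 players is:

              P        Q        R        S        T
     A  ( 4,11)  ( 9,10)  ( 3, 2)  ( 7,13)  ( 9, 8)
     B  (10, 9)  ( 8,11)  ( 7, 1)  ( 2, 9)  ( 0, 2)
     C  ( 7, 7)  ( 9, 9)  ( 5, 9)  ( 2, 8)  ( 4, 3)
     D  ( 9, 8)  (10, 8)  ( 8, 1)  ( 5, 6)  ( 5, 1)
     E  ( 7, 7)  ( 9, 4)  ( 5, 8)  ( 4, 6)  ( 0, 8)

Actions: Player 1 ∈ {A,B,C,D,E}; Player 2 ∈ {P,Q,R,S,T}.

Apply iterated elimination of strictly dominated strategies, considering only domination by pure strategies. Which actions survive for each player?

P1 drop C (D beats it: P:9>7 Q:10>9 R:8>5 S:5>2 T:5>4)
P1 drop E (D beats it: P:9>7 Q:10>9 R:8>5 S:5>4 T:5>0)
P2 drop R (P beats it: A:11>2 B:9>1 D:8>1)
P2 drop T (P beats it: A:11>8 B:9>2 D:8>1)
P1→{A,B,D} P2→{P,Q,S}

Remaining: P1:{A,B,D} P2:{P,Q,S}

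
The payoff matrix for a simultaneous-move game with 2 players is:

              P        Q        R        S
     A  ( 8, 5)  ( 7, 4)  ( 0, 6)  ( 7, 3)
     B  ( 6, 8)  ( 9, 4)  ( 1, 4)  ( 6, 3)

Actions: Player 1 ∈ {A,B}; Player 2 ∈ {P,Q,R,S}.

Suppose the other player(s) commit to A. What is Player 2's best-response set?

argmax u_2 = {R}

u_2(P vs A) = 5
u_2(Q vs A) = 4
u_2(R vs A) = 6
u_2(S vs A) = 3
max payoff 6 at {R}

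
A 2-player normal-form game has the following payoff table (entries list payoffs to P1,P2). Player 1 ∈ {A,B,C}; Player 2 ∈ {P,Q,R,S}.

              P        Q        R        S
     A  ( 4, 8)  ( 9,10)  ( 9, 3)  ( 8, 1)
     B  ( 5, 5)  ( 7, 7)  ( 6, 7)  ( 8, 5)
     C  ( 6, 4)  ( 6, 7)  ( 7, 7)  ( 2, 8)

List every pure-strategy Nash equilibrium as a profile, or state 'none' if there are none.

(A,P): not NE [P1→C gives 6>4; P2→Q gives 10>8]
(A,Q): NE
(A,R): not NE [P2→Q gives 10>3]
(A,S): not NE [P2→Q gives 10>1]
(B,P): not NE [P1→C gives 6>5; P2→R gives 7>5]
(B,Q): not NE [P1→A gives 9>7]
(B,R): not NE [P1→A gives 9>6]
(B,S): not NE [P2→R gives 7>5]
(C,P): not NE [P2→S gives 8>4]
(C,Q): not NE [P1→A gives 9>6; P2→S gives 8>7]
(C,R): not NE [P1→A gives 9>7; P2→S gives 8>7]
(C,S): not NE [P1→B gives 8>2]

Nash profiles: (A,Q)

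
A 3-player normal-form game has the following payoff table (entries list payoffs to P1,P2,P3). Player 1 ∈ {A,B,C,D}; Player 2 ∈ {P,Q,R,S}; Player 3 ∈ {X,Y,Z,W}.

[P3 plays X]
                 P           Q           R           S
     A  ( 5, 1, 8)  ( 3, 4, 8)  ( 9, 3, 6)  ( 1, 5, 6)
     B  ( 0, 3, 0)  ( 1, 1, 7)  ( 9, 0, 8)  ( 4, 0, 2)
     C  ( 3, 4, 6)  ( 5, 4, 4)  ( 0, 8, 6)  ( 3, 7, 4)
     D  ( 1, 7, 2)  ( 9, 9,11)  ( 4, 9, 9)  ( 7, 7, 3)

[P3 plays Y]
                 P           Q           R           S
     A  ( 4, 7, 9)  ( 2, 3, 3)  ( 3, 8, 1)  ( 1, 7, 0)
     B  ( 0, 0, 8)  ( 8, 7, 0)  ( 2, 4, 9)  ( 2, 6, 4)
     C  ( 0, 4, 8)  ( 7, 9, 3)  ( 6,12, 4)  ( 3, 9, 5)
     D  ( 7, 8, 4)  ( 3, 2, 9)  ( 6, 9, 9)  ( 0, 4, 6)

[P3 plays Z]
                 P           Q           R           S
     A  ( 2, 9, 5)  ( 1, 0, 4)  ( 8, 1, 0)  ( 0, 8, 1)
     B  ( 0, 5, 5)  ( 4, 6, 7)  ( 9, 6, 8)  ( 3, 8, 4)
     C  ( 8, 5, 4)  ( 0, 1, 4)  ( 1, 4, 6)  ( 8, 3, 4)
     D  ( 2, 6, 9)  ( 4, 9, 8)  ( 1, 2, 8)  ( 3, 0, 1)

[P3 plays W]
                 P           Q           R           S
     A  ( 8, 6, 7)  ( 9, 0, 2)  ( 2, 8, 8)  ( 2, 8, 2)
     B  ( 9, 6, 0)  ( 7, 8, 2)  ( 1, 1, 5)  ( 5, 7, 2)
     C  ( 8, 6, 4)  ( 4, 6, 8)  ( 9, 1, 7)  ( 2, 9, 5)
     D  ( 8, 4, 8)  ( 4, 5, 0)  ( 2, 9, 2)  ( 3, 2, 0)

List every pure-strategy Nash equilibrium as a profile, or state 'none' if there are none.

(A,P,X): not NE [P2→S gives 5>1; P3→Y gives 9>8]
(A,P,Y): not NE [P1→D gives 7>4; P2→R gives 8>7]
(A,P,Z): not NE [P1→C gives 8>2; P3→Y gives 9>5]
(A,P,W): not NE [P1→B gives 9>8; P2→S gives 8>6; P3→Y gives 9>7]
(A,Q,X): not NE [P1→D gives 9>3; P2→S gives 5>4]
(A,Q,Y): not NE [P1→B gives 8>2; P2→R gives 8>3; P3→X gives 8>3]
(A,Q,Z): not NE [P1→D gives 4>1; P2→P gives 9>0; P3→X gives 8>4]
(A,Q,W): not NE [P2→S gives 8>0; P3→X gives 8>2]
(A,R,X): not NE [P2→S gives 5>3; P3→W gives 8>6]
(A,R,Y): not NE [P1→D gives 6>3; P3→W gives 8>1]
(A,R,Z): not NE [P1→B gives 9>8; P2→P gives 9>1; P3→W gives 8>0]
(A,R,W): not NE [P1→C gives 9>2]
(A,S,X): not NE [P1→D gives 7>1]
(A,S,Y): not NE [P1→C gives 3>1; P2→R gives 8>7; P3→X gives 6>0]
(A,S,Z): not NE [P1→C gives 8>0; P2→P gives 9>8; P3→X gives 6>1]
(A,S,W): not NE [P1→B gives 5>2; P3→X gives 6>2]
(B,P,X): not NE [P1→A gives 5>0; P3→Y gives 8>0]
(B,P,Y): not NE [P1→D gives 7>0; P2→Q gives 7>0]
(B,P,Z): not NE [P1→C gives 8>0; P2→S gives 8>5; P3→Y gives 8>5]
(B,P,W): not NE [P2→Q gives 8>6; P3→Y gives 8>0]
(B,Q,X): not NE [P1→D gives 9>1; P2→P gives 3>1]
(B,Q,Y): not NE [P3→Z gives 7>0]
(B,Q,Z): not NE [P2→S gives 8>6]
(B,Q,W): not NE [P1→A gives 9>7; P3→Z gives 7>2]
(B,R,X): not NE [P2→P gives 3>0; P3→Y gives 9>8]
(B,R,Y): not NE [P1→D gives 6>2; P2→Q gives 7>4]
(B,R,Z): not NE [P2→S gives 8>6; P3→Y gives 9>8]
(B,R,W): not NE [P1→C gives 9>1; P2→Q gives 8>1; P3→Y gives 9>5]
(B,S,X): not NE [P1→D gives 7>4; P2→P gives 3>0; P3→Z gives 4>2]
(B,S,Y): not NE [P1→C gives 3>2; P2→Q gives 7>6]
(B,S,Z): not NE [P1→C gives 8>3]
(B,S,W): not NE [P2→Q gives 8>7; P3→Z gives 4>2]
(C,P,X): not NE [P1→A gives 5>3; P2→R gives 8>4; P3→Y gives 8>6]
(C,P,Y): not NE [P1→D gives 7>0; P2→R gives 12>4]
(C,P,Z): not NE [P3→Y gives 8>4]
(C,P,W): not NE [P1→B gives 9>8; P2→S gives 9>6; P3→Y gives 8>4]
(C,Q,X): not NE [P1→D gives 9>5; P2→R gives 8>4; P3→W gives 8>4]
(C,Q,Y): not NE [P1→B gives 8>7; P2→R gives 12>9; P3→W gives 8>3]
(C,Q,Z): not NE [P1→D gives 4>0; P2→P gives 5>1; P3→W gives 8>4]
(C,Q,W): not NE [P1→A gives 9>4; P2→S gives 9>6]
(C,R,X): not NE [P1→B gives 9>0; P3→W gives 7>6]
(C,R,Y): not NE [P3→W gives 7>4]
(C,R,Z): not NE [P1→B gives 9>1; P2→P gives 5>4; P3→W gives 7>6]
(C,R,W): not NE [P2→S gives 9>1]
(C,S,X): not NE [P1→D gives 7>3; P2→R gives 8>7; P3→W gives 5>4]
(C,S,Y): not NE [P2→R gives 12>9]
(C,S,Z): not NE [P2→P gives 5>3; P3→W gives 5>4]
(C,S,W): not NE [P1→B gives 5>2]
(D,P,X): not NE [P1→A gives 5>1; P2→R gives 9>7; P3→Z gives 9>2]
(D,P,Y): not NE [P2→R gives 9>8; P3→Z gives 9>4]
(D,P,Z): not NE [P1→C gives 8>2; P2→Q gives 9>6]
(D,P,W): not NE [P1→B gives 9>8; P2→R gives 9>4; P3→Z gives 9>8]
(D,Q,X): NE
(D,Q,Y): not NE [P1→B gives 8>3; P2→R gives 9>2; P3→X gives 11>9]
(D,Q,Z): not NE [P3→X gives 11>8]
(D,Q,W): not NE [P1→A gives 9>4; P2→R gives 9>5; P3→X gives 11>0]
(D,R,X): not NE [P1→B gives 9>4]
(D,R,Y): NE
(D,R,Z): not NE [P1→B gives 9>1; P2→Q gives 9>2; P3→Y gives 9>8]
(D,R,W): not NE [P1→C gives 9>2; P3→Y gives 9>2]
(D,S,X): not NE [P2→R gives 9>7; P3→Y gives 6>3]
(D,S,Y): not NE [P1→C gives 3>0; P2→R gives 9>4]
(D,S,Z): not NE [P1→C gives 8>3; P2→Q gives 9>0; P3→Y gives 6>1]
(D,S,W): not NE [P1→B gives 5>3; P2→R gives 9>2; P3→Y gives 6>0]

PSNE = {(D,Q,X), (D,R,Y)}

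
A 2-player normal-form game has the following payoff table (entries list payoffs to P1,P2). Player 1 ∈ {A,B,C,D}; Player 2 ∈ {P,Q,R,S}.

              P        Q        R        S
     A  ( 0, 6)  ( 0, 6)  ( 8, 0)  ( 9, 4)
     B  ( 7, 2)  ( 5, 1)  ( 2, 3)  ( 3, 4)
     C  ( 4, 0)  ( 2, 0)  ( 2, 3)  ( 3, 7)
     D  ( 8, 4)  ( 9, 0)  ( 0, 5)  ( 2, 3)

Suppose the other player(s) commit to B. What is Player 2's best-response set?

argmax u_2 = {S}

u_2(P vs B) = 2
u_2(Q vs B) = 1
u_2(R vs B) = 3
u_2(S vs B) = 4
max payoff 4 at {S}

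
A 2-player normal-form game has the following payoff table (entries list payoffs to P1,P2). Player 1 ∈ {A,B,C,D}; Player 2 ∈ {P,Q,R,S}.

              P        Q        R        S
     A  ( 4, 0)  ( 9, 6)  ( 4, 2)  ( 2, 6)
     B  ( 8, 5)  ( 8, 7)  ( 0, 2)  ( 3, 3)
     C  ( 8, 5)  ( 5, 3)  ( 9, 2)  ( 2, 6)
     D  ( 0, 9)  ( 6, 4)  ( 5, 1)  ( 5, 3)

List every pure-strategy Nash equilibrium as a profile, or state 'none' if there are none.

(A,P): not NE [P1→C gives 8>4; P2→S gives 6>0]
(A,Q): NE
(A,R): not NE [P1→C gives 9>4; P2→S gives 6>2]
(A,S): not NE [P1→D gives 5>2]
(B,P): not NE [P2→Q gives 7>5]
(B,Q): not NE [P1→A gives 9>8]
(B,R): not NE [P1→C gives 9>0; P2→Q gives 7>2]
(B,S): not NE [P1→D gives 5>3; P2→Q gives 7>3]
(C,P): not NE [P2→S gives 6>5]
(C,Q): not NE [P1→A gives 9>5; P2→S gives 6>3]
(C,R): not NE [P2→S gives 6>2]
(C,S): not NE [P1→D gives 5>2]
(D,P): not NE [P1→C gives 8>0]
(D,Q): not NE [P1→A gives 9>6; P2→P gives 9>4]
(D,R): not NE [P1→C gives 9>5; P2→P gives 9>1]
(D,S): not NE [P2→P gives 9>3]

NE set: (A,Q)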